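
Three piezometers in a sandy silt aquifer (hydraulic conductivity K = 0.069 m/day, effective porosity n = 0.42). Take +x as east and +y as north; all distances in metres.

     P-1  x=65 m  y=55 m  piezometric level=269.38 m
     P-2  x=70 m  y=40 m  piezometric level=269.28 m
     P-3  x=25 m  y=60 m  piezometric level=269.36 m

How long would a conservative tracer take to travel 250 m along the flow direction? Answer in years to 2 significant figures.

570 years

Taking P-1 as reference: P-2−P-1 = (5, -15, -0.10); P-3−P-1 = (-40, 5, -0.02).
Determinant of the coordinate differences = 5·5 − (-40)·(-15) = -575.
∂h/∂x = [(-0.10)·5 − (-0.02)·(-15)] / -575 = +0.001391
∂h/∂y = [5·(-0.02) − (-40)·(-0.10)] / -575 = +0.007130
|∇h| = √(0.001391² + 0.007130²) = 0.007264
Seepage velocity v = K·i/n = 0.069 × 0.007264 / 0.42 = 0.001193 m/day.
t = 250 / 0.001193 = 2.096e+05 days = 574 years.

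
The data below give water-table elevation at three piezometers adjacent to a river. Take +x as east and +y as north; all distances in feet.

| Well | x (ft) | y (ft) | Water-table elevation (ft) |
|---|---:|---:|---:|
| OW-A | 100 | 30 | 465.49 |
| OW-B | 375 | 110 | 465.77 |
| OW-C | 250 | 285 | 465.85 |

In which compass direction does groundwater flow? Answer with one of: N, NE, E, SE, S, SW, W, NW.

With h = a·x + b·y + c and OW-A as origin, the differences give:
  275·a + 80·b = +0.28
  150·a + 255·b = +0.36
Eliminate b (×255 and ×80, subtract): 58125·a = 42.600 → a = ∂h/∂x = +0.0007329
Back-substitute: b = ∂h/∂y = +0.0009806.
Flow = −∇h = (-0.0007329 east, -0.0009806 north), which points southwest.

SW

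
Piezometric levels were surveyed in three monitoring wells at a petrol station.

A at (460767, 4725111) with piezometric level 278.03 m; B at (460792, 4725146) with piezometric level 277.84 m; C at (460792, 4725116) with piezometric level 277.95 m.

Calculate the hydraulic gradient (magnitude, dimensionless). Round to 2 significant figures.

0.0044

Differences from A: to B (Δx, Δy, Δh) = (25, 35, -0.19); to C = (25, 5, -0.08).
Solve a·Δx + b·Δy = Δh: det = 25·5 − 25·35 = -750.
∂h/∂x = [(-0.19)·5 − (-0.08)·35] / -750 = -0.002467
∂h/∂y = [25·(-0.08) − 25·(-0.19)] / -750 = -0.003667
|∇h| = √(-0.002467² + -0.003667²) = 0.00442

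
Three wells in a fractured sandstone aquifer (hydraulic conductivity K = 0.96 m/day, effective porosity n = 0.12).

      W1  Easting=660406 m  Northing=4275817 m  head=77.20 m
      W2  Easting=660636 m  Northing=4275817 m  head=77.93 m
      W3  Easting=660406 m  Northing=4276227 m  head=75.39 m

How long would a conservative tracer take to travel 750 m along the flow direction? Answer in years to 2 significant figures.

47 years

∂h/∂x = (77.93 − 77.20) / (660636 − 660406) = +0.003174
∂h/∂y = (75.39 − 77.20) / (4276227 − 4275817) = -0.004415
|∇h| = √(0.003174² + -0.004415²) = 0.005438
Seepage velocity v = K·i/n = 0.96 × 0.005438 / 0.12 = 0.0435 m/day.
t = 750 / 0.0435 = 1.724e+04 days = 47.2 years.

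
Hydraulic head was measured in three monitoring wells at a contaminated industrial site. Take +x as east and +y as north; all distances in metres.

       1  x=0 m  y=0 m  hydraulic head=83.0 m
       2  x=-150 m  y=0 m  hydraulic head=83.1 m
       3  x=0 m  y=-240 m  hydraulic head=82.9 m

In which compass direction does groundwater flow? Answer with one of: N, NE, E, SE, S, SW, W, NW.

∂h/∂x = (83.1 − 83.0) / (-150 − 0) = -0.0006667
∂h/∂y = (82.9 − 83.0) / (-240 − 0) = +0.0004167
Flow = −∇h = (+0.0006667 east, -0.0004167 north), which points southeast.

SE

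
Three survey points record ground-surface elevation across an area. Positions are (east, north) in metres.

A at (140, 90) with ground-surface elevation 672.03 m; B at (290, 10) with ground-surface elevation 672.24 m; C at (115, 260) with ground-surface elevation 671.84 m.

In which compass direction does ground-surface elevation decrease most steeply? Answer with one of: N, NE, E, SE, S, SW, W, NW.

With z = a·x + b·y + c and A as origin, the differences give:
  150·a + (-80)·b = +0.21
  (-25)·a + 170·b = -0.19
Eliminate b (×170 and ×(-80), subtract): 23500·a = 20.500 → a = ∂z/∂x = +0.0008723
Back-substitute: b = ∂z/∂y = -0.0009894.
Steepest decrease is along −∇f = (-0.0008723 E, +0.0009894 N) → northwest.

NW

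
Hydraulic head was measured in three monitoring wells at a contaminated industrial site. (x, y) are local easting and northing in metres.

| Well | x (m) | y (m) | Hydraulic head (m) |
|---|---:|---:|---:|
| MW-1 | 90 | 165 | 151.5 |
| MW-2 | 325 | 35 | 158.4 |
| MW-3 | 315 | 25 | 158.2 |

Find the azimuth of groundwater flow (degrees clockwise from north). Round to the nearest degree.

283°

With h = a·x + b·y + c and MW-1 as origin, the differences give:
  235·a + (-130)·b = +6.9
  225·a + (-140)·b = +6.7
Eliminate b (×(-140) and ×(-130), subtract): -3650·a = -95.00 → a = ∂h/∂x = +0.02603
Back-substitute: b = ∂h/∂y = -0.006027.
Flow direction (−∇h) has components (-0.02603 E, +0.006027 N).
Azimuth = atan2(E, N) = atan2(-0.02603, +0.006027) = 283.0° ≈ 283°.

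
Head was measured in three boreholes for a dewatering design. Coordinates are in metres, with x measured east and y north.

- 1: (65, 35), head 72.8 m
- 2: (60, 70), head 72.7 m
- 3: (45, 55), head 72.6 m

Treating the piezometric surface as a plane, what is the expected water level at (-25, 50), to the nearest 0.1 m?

72.0 m

Differences from 1: to 2 (Δx, Δy, Δh) = (-5, 35, -0.1); to 3 = (-20, 20, -0.2).
Solve a·Δx + b·Δy = Δh: det = (-5)·20 − (-20)·35 = 600.
∂h/∂x = [(-0.1)·20 − (-0.2)·35] / 600 = +0.008333
∂h/∂y = [(-5)·(-0.2) − (-20)·(-0.1)] / 600 = -0.001667
h(-25, 50) = 72.8 + (+0.008333)·(-90) + (-0.001667)·(15) = 72.8 -0.750 -0.025 = 72.025 m.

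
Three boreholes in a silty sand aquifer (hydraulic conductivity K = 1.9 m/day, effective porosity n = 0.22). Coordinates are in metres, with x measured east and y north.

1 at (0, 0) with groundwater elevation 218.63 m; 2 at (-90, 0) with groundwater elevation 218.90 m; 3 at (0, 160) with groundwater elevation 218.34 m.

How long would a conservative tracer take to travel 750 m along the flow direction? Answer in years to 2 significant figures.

68 years

∂h/∂x = (218.90 − 218.63) / (-90 − 0) = -0.003000
∂h/∂y = (218.34 − 218.63) / (160 − 0) = -0.001812
|∇h| = √(-0.003000² + -0.001812²) = 0.003505
Seepage velocity v = K·i/n = 1.9 × 0.003505 / 0.22 = 0.03027 m/day.
t = 750 / 0.03027 = 2.478e+04 days = 67.8 years.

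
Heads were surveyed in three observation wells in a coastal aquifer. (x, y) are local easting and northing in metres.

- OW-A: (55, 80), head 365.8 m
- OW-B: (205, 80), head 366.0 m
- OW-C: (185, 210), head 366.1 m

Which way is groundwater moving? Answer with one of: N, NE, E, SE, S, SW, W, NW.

With h = a·x + b·y + c and OW-A as origin, the differences give:
  150·a + 0·b = +0.2
  130·a + 130·b = +0.3
Eliminate b (×130 and ×0, subtract): 19500·a = 26.00 → a = ∂h/∂x = +0.001333
Back-substitute: b = ∂h/∂y = +0.0009744.
Flow = −∇h = (-0.001333 east, -0.0009744 north), which points southwest.

SW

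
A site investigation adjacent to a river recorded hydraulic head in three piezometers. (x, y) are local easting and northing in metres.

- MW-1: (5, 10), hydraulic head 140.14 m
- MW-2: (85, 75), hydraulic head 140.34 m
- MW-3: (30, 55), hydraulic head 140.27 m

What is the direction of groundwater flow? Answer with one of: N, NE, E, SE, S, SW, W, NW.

Taking MW-1 as reference: MW-2−MW-1 = (80, 65, +0.20); MW-3−MW-1 = (25, 45, +0.13).
Solve a·Δx + b·Δy = Δh: det = 80·45 − 25·65 = 1975.
∂h/∂x = [(+0.20)·45 − (+0.13)·65] / 1975 = +0.0002785
∂h/∂y = [80·(+0.13) − 25·(+0.20)] / 1975 = +0.002734
Flow = −∇h = (-0.0002785 east, -0.002734 north), which points south.

S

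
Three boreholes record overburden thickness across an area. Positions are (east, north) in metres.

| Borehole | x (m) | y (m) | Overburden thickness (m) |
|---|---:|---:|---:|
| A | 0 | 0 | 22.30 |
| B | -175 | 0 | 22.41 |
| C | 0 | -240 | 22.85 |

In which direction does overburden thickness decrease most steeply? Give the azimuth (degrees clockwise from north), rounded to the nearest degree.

∂d/∂x = (22.41 − 22.30) / (-175 − 0) = -0.0006286
∂d/∂y = (22.85 − 22.30) / (-240 − 0) = -0.002292
Steepest decrease is along −∇f: components (+0.0006286 E, +0.002292 N).
Azimuth = atan2(+0.0006286, +0.002292) = 15.3° ≈ 015°.

015°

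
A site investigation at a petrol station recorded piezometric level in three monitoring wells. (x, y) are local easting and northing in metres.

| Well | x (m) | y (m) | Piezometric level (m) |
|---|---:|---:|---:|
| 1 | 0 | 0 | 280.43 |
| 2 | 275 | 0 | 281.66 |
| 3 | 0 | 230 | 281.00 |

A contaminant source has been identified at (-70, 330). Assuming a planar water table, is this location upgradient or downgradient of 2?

∂h/∂x = (281.66 − 280.43) / (275 − 0) = +0.004473
∂h/∂y = (281.00 − 280.43) / (230 − 0) = +0.002478
Head at (-70, 330) = 280.43 + (+0.004473)·(-70) + (+0.002478)·(330) = 280.93 m.
That is lower than the 281.66 m at 2, so the point is downgradient.

downgradient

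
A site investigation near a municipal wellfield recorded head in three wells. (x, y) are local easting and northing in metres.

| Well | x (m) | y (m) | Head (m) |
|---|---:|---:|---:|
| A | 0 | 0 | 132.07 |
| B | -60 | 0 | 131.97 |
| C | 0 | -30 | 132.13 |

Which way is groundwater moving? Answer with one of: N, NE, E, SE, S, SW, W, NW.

NW

∂h/∂x = (131.97 − 132.07) / (-60 − 0) = +0.001667
∂h/∂y = (132.13 − 132.07) / (-30 − 0) = -0.002000
Flow = −∇h = (-0.001667 east, +0.002000 north), which points northwest.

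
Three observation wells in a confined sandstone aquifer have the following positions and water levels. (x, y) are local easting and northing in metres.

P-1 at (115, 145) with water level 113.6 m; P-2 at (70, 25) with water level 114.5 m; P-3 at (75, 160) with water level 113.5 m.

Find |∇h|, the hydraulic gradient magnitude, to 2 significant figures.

0.0074

Three-point gradient (reference P-1): Δ to P-2 = (-45, -120, +0.9), Δ to P-3 = (-40, 15, -0.1).
∂h/∂x = -0.0002740, ∂h/∂y = -0.007397 (det = -5475).
|∇h| = √(-0.0002740² + -0.007397²) = 0.007402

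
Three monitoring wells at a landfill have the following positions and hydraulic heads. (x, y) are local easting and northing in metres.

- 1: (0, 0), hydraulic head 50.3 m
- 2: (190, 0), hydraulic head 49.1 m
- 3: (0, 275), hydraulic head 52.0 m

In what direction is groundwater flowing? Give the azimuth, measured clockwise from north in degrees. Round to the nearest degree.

134°

∂h/∂x = (49.1 − 50.3) / (190 − 0) = -0.006316
∂h/∂y = (52.0 − 50.3) / (275 − 0) = +0.006182
Flow direction (−∇h) has components (+0.006316 E, -0.006182 N).
Azimuth = atan2(E, N) = atan2(+0.006316, -0.006182) = 134.4° ≈ 134°.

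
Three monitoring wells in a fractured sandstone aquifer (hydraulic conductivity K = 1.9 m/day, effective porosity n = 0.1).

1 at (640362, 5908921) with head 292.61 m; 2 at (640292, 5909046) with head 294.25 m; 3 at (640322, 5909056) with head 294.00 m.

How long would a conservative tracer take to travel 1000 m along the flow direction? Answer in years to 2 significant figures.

Differences from 1: to 2 (Δx, Δy, Δh) = (-70, 125, +1.64); to 3 = (-40, 135, +1.39).
Solve a·Δx + b·Δy = Δh: det = (-70)·135 − (-40)·125 = -4450.
∂h/∂x = [(+1.64)·135 − (+1.39)·125] / -4450 = -0.01071
∂h/∂y = [(-70)·(+1.39) − (-40)·(+1.64)] / -4450 = +0.007124
|∇h| = √(-0.01071² + 0.007124²) = 0.01286
Seepage velocity v = K·i/n = 1.9 × 0.01286 / 0.1 = 0.2443 m/day.
t = 1000 / 0.2443 = 4093 days = 11.2 years.

11 years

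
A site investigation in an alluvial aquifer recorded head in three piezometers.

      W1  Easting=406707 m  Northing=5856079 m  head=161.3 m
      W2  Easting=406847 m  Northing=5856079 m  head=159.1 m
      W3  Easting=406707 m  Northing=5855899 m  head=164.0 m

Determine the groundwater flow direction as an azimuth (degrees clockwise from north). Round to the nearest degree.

046°

∂h/∂x = (159.1 − 161.3) / (406847 − 406707) = -0.01571
∂h/∂y = (164.0 − 161.3) / (5855899 − 5856079) = -0.01500
Flow direction (−∇h) has components (+0.01571 E, +0.01500 N).
Azimuth = atan2(E, N) = atan2(+0.01571, +0.01500) = 46.3° ≈ 046°.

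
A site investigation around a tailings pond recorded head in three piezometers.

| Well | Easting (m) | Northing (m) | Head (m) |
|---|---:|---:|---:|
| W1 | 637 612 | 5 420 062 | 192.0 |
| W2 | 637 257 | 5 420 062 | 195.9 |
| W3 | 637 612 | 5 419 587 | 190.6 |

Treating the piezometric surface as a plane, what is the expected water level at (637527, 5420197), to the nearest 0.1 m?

193.3 m

∂h/∂x = (195.9 − 192.0) / (637257 − 637612) = -0.01099
∂h/∂y = (190.6 − 192.0) / (5419587 − 5420062) = +0.002947
h(637527, 5420197) = 192.0 + (-0.01099)·(-85) + (+0.002947)·(135) = 192.0 +0.934 +0.398 = 193.332 m.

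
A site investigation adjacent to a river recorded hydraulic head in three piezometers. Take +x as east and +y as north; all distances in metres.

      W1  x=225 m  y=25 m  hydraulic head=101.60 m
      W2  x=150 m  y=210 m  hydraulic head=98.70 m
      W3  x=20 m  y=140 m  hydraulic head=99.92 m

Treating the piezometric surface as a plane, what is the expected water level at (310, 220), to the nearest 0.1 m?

With h = a·x + b·y + c and W1 as origin, the differences give:
  (-75)·a + 185·b = -2.90
  (-205)·a + 115·b = -1.68
Eliminate b (×115 and ×185, subtract): 29300·a = -22.700 → a = ∂h/∂x = -0.0007747
Back-substitute: b = ∂h/∂y = -0.01599.
h(310, 220) = 101.60 + (-0.0007747)·(85) + (-0.01599)·(195) = 101.60 -0.066 -3.118 = 98.416 m.

98.4 m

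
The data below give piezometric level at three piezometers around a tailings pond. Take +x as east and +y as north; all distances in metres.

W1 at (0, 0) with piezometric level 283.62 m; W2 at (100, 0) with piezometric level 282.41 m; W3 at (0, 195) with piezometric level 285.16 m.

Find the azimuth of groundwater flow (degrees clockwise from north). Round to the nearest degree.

123°

∂h/∂x = (282.41 − 283.62) / (100 − 0) = -0.01210
∂h/∂y = (285.16 − 283.62) / (195 − 0) = +0.007897
Flow direction (−∇h) has components (+0.01210 E, -0.007897 N).
Azimuth = atan2(E, N) = atan2(+0.01210, -0.007897) = 123.1° ≈ 123°.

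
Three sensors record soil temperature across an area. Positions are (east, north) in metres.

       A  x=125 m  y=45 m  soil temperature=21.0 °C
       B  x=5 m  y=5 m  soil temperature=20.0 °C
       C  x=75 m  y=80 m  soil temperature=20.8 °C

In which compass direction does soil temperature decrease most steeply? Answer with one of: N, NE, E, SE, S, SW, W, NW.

SW

With T = a·x + b·y + c and A as origin, the differences give:
  (-120)·a + (-40)·b = -1.0
  (-50)·a + 35·b = -0.2
Eliminate b (×35 and ×(-40), subtract): -6200·a = -43.00 → a = ∂T/∂x = +0.006935
Back-substitute: b = ∂T/∂y = +0.004194.
Steepest decrease is along −∇f = (-0.006935 E, -0.004194 N) → southwest.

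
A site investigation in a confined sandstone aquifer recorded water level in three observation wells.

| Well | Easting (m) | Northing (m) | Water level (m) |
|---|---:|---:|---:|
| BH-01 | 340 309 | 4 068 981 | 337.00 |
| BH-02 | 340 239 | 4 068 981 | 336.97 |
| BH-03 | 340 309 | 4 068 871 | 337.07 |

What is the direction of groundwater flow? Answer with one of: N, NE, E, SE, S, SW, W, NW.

∂h/∂x = (336.97 − 337.00) / (340239 − 340309) = +0.0004286
∂h/∂y = (337.07 − 337.00) / (4068871 − 4068981) = -0.0006364
Flow = −∇h = (-0.0004286 east, +0.0006364 north), which points northwest.

NW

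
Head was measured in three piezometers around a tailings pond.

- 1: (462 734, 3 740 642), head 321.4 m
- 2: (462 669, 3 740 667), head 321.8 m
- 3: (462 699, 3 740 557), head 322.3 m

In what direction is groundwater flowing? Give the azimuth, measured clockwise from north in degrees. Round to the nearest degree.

052°

Taking 1 as reference: 2−1 = (-65, 25, +0.4); 3−1 = (-35, -85, +0.9).
Determinant of the coordinate differences = (-65)·(-85) − (-35)·25 = 6400.
∂h/∂x = [(+0.4)·(-85) − (+0.9)·25] / 6400 = -0.008828
∂h/∂y = [(-65)·(+0.9) − (-35)·(+0.4)] / 6400 = -0.006953
Flow direction (−∇h) has components (+0.008828 E, +0.006953 N).
Azimuth = atan2(E, N) = atan2(+0.008828, +0.006953) = 51.8° ≈ 052°.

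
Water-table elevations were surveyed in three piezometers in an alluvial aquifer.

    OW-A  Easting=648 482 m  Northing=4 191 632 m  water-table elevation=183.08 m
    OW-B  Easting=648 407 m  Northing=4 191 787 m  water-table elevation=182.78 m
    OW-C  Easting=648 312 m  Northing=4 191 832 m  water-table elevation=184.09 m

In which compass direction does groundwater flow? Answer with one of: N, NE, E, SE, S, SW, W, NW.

NE

Differences from OW-A: to OW-B (Δx, Δy, Δh) = (-75, 155, -0.30); to OW-C = (-170, 200, +1.01).
Determinant of the coordinate differences = (-75)·200 − (-170)·155 = 11350.
∂h/∂x = [(-0.30)·200 − (+1.01)·155] / 11350 = -0.01908
∂h/∂y = [(-75)·(+1.01) − (-170)·(-0.30)] / 11350 = -0.01117
Flow = −∇h = (+0.01908 east, +0.01117 north), which points northeast.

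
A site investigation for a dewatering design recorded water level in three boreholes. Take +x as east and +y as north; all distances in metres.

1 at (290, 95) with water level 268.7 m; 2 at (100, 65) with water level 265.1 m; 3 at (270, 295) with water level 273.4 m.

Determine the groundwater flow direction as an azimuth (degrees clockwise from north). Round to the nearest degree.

Three-point gradient (reference 1): Δ to 2 = (-190, -30, -3.6), Δ to 3 = (-20, 200, +4.7).
∂h/∂x = +0.01500, ∂h/∂y = +0.02500 (det = -38600).
Flow direction (−∇h) has components (-0.01500 E, -0.02500 N).
Azimuth = atan2(E, N) = atan2(-0.01500, -0.02500) = 211.0° ≈ 211°.

211°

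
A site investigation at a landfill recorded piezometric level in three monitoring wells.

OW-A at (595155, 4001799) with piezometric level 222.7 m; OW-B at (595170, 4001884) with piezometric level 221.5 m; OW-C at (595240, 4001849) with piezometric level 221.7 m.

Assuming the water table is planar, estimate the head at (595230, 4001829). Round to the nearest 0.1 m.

Differences from OW-A: to OW-B (Δx, Δy, Δh) = (15, 85, -1.2); to OW-C = (85, 50, -1.0).
Solve a·Δx + b·Δy = Δh: det = 15·50 − 85·85 = -6475.
∂h/∂x = [(-1.2)·50 − (-1.0)·85] / -6475 = -0.003861
∂h/∂y = [15·(-1.0) − 85·(-1.2)] / -6475 = -0.01344
h(595230, 4001829) = 222.7 + (-0.003861)·(75) + (-0.01344)·(30) = 222.7 -0.290 -0.403 = 222.007 m.

222.0 m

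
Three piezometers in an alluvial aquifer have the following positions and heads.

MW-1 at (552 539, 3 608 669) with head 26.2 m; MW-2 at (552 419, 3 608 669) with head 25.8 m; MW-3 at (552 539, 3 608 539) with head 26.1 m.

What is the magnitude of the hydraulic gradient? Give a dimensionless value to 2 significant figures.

∂h/∂x = (25.8 − 26.2) / (552419 − 552539) = +0.003333
∂h/∂y = (26.1 − 26.2) / (3608539 − 3608669) = +0.0007692
|∇h| = √(0.003333² + 0.0007692²) = 0.003421

0.0034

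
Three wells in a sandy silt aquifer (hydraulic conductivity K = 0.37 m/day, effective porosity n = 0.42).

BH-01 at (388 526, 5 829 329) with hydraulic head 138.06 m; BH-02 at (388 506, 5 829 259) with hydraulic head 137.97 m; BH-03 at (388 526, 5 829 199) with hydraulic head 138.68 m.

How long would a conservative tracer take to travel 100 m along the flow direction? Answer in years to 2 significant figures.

14 years

Differences from BH-01: to BH-02 (Δx, Δy, Δh) = (-20, -70, -0.09); to BH-03 = (0, -130, +0.62).
Solve a·Δx + b·Δy = Δh: det = (-20)·(-130) − 0·(-70) = 2600.
∂h/∂x = [(-0.09)·(-130) − (+0.62)·(-70)] / 2600 = +0.02119
∂h/∂y = [(-20)·(+0.62) − 0·(-0.09)] / 2600 = -0.004769
|∇h| = √(0.02119² + -0.004769²) = 0.02172
Seepage velocity v = K·i/n = 0.37 × 0.02172 / 0.42 = 0.01913 m/day.
t = 100 / 0.01913 = 5227 days = 14.3 years.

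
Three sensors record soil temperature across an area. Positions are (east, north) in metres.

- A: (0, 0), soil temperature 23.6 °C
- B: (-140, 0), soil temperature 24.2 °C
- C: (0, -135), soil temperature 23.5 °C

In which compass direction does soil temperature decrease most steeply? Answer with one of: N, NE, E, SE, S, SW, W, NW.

∂T/∂x = (24.2 − 23.6) / (-140 − 0) = -0.004286
∂T/∂y = (23.5 − 23.6) / (-135 − 0) = +0.0007407
Steepest decrease is along −∇f = (+0.004286 E, -0.0007407 N) → east.

E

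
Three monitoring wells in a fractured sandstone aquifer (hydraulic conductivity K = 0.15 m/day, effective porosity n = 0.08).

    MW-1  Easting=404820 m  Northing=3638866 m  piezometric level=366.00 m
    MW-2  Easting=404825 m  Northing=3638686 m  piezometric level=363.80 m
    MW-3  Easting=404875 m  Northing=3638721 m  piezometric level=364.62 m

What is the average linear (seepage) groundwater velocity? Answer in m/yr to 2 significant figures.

Differences from MW-1: to MW-2 (Δx, Δy, Δh) = (5, -180, -2.20); to MW-3 = (55, -145, -1.38).
Solve a·Δx + b·Δy = Δh: det = 5·(-145) − 55·(-180) = 9175.
∂h/∂x = [(-2.20)·(-145) − (-1.38)·(-180)] / 9175 = +0.007695
∂h/∂y = [5·(-1.38) − 55·(-2.20)] / 9175 = +0.01244
|∇h| = √(0.007695² + 0.01244²) = 0.01463
Seepage velocity v = K·i/n = 0.15 × 0.01463 / 0.08 = 0.02743 m/day = 10.02 m/yr.

10 m/yr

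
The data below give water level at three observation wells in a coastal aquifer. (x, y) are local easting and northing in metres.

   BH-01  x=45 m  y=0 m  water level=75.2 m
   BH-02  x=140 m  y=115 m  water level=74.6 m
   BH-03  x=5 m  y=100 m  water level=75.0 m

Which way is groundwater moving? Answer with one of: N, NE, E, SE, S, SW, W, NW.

NE

Three-point gradient (reference BH-01): Δ to BH-02 = (95, 115, -0.6), Δ to BH-03 = (-40, 100, -0.2).
∂h/∂x = -0.002624, ∂h/∂y = -0.003050 (det = 14100).
Flow = −∇h = (+0.002624 east, +0.003050 north), which points northeast.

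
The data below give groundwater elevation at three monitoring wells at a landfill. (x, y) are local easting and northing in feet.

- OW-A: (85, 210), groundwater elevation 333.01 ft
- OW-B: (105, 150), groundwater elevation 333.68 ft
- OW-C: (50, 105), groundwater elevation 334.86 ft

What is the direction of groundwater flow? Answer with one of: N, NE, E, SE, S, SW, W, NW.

With h = a·x + b·y + c and OW-A as origin, the differences give:
  20·a + (-60)·b = +0.67
  (-35)·a + (-105)·b = +1.85
Eliminate b (×(-105) and ×(-60), subtract): -4200·a = 40.650 → a = ∂h/∂x = -0.009679
Back-substitute: b = ∂h/∂y = -0.01439.
Flow = −∇h = (+0.009679 east, +0.01439 north), which points northeast.

NE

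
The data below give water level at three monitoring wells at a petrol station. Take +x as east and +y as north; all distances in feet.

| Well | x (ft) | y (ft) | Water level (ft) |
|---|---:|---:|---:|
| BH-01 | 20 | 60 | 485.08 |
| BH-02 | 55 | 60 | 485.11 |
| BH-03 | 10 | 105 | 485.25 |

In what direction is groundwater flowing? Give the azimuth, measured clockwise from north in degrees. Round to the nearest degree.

192°

Three-point gradient (reference BH-01): Δ to BH-02 = (35, 0, +0.03), Δ to BH-03 = (-10, 45, +0.17).
∂h/∂x = +0.0008571, ∂h/∂y = +0.003968 (det = 1575).
Flow direction (−∇h) has components (-0.0008571 E, -0.003968 N).
Azimuth = atan2(E, N) = atan2(-0.0008571, -0.003968) = 192.2° ≈ 192°.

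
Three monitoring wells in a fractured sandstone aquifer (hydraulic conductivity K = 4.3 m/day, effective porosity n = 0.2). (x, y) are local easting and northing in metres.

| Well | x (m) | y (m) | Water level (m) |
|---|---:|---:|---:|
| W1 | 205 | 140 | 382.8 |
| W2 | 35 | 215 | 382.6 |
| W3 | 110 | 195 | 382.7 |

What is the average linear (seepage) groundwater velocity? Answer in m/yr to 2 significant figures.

14 m/yr

Three-point gradient (reference W1): Δ to W2 = (-170, 75, -0.2), Δ to W3 = (-95, 55, -0.1).
∂h/∂x = +0.001573, ∂h/∂y = +0.0008989 (det = -2225).
|∇h| = √(0.001573² + 0.0008989²) = 0.001812
Seepage velocity v = K·i/n = 4.3 × 0.001812 / 0.2 = 0.03896 m/day = 14.23 m/yr.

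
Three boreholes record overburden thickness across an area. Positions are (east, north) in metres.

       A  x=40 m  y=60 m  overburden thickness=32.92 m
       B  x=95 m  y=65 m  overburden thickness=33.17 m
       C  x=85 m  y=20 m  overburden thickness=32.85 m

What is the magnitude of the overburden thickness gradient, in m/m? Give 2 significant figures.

With d = a·x + b·y + c and A as origin, the differences give:
  55·a + 5·b = +0.25
  45·a + (-40)·b = -0.07
Eliminate b (×(-40) and ×5, subtract): -2425·a = -9.650 → a = ∂d/∂x = +0.003979
Back-substitute: b = ∂d/∂y = +0.006227.
|∇f| = √(0.003979² + 0.006227²) = 0.00739 m/m

0.0074 m/m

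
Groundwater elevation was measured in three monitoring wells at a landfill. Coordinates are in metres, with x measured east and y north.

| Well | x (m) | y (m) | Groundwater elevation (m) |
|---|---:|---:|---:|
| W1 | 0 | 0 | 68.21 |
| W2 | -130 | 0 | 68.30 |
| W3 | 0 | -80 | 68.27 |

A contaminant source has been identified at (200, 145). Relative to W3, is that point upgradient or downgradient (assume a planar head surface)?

downgradient

∂h/∂x = (68.30 − 68.21) / (-130 − 0) = -0.0006923
∂h/∂y = (68.27 − 68.21) / (-80 − 0) = -0.0007500
Head at (200, 145) = 68.21 + (-0.0006923)·(200) + (-0.0007500)·(145) = 67.96 m.
That is lower than the 68.27 m at W3, so the point is downgradient.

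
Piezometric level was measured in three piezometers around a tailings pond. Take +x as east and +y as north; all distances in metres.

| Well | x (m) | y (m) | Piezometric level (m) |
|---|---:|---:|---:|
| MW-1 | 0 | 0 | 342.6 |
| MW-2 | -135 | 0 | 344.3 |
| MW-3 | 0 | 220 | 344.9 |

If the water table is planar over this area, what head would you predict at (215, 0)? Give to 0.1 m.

∂h/∂x = (344.3 − 342.6) / (-135 − 0) = -0.01259
∂h/∂y = (344.9 − 342.6) / (220 − 0) = +0.01045
h(215, 0) = 342.6 + (-0.01259)·(215) + (+0.01045)·(0) = 342.6 -2.707 +0.000 = 339.893 m.

339.9 m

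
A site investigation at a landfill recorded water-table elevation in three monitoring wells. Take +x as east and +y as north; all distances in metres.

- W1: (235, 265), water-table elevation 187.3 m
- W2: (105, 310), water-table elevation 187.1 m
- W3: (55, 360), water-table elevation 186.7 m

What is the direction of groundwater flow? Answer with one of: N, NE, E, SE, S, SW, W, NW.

Differences from W1: to W2 (Δx, Δy, Δh) = (-130, 45, -0.2); to W3 = (-180, 95, -0.6).
Determinant of the coordinate differences = (-130)·95 − (-180)·45 = -4250.
∂h/∂x = [(-0.2)·95 − (-0.6)·45] / -4250 = -0.001882
∂h/∂y = [(-130)·(-0.6) − (-180)·(-0.2)] / -4250 = -0.009882
Flow = −∇h = (+0.001882 east, +0.009882 north), which points north.

N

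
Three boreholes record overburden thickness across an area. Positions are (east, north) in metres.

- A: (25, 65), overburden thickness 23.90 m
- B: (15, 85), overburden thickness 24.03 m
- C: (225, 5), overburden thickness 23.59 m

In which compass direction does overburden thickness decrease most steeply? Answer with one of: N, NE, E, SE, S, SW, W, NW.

Differences from A: to B (Δx, Δy, Δh) = (-10, 20, +0.13); to C = (200, -60, -0.31).
Determinant of the coordinate differences = (-10)·(-60) − 200·20 = -3400.
∂d/∂x = [(+0.13)·(-60) − (-0.31)·20] / -3400 = +0.0004706
∂d/∂y = [(-10)·(-0.31) − 200·(+0.13)] / -3400 = +0.006735
Steepest decrease is along −∇f = (-0.0004706 E, -0.006735 N) → south.

S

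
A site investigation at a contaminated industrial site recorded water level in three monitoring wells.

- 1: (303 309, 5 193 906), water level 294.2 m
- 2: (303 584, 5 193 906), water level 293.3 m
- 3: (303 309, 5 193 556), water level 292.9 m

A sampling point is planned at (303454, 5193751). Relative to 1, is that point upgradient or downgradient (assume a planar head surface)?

∂h/∂x = (293.3 − 294.2) / (303584 − 303309) = -0.003273
∂h/∂y = (292.9 − 294.2) / (5193556 − 5193906) = +0.003714
Head at (303454, 5193751) = 294.2 + (-0.003273)·(145) + (+0.003714)·(-155) = 293.15 m.
That is lower than the 294.2 m at 1, so the point is downgradient.

downgradient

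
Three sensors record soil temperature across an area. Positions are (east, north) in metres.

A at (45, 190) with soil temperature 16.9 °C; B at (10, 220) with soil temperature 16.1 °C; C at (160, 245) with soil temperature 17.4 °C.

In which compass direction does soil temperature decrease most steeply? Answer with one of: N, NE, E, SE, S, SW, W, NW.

NW

Taking A as reference: B−A = (-35, 30, -0.8); C−A = (115, 55, +0.5).
Determinant of the coordinate differences = (-35)·55 − 115·30 = -5375.
∂T/∂x = [(-0.8)·55 − (+0.5)·30] / -5375 = +0.01098
∂T/∂y = [(-35)·(+0.5) − 115·(-0.8)] / -5375 = -0.01386
Steepest decrease is along −∇f = (-0.01098 E, +0.01386 N) → northwest.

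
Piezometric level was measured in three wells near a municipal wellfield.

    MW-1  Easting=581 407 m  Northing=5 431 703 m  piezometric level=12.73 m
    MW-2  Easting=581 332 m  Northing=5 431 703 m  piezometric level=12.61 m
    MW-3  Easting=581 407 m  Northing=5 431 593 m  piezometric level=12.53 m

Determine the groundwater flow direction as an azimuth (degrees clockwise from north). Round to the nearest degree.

∂h/∂x = (12.61 − 12.73) / (581332 − 581407) = +0.001600
∂h/∂y = (12.53 − 12.73) / (5431593 − 5431703) = +0.001818
Flow direction (−∇h) has components (-0.001600 E, -0.001818 N).
Azimuth = atan2(E, N) = atan2(-0.001600, -0.001818) = 221.3° ≈ 221°.

221°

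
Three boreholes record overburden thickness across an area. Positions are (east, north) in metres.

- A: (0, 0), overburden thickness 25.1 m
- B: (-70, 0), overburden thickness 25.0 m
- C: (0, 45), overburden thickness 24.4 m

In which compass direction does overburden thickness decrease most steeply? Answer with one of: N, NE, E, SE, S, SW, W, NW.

N

∂d/∂x = (25.0 − 25.1) / (-70 − 0) = +0.001429
∂d/∂y = (24.4 − 25.1) / (45 − 0) = -0.01556
Steepest decrease is along −∇f = (-0.001429 E, +0.01556 N) → north.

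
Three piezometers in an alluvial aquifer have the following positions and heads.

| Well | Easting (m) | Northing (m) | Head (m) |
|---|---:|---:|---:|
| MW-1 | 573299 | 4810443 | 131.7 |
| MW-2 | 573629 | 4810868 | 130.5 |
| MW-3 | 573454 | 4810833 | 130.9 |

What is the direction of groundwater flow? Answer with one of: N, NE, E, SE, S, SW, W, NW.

With h = a·x + b·y + c and MW-1 as origin, the differences give:
  330·a + 425·b = -1.2
  155·a + 390·b = -0.8
Eliminate b (×390 and ×425, subtract): 62825·a = -128.00 → a = ∂h/∂x = -0.002037
Back-substitute: b = ∂h/∂y = -0.001242.
Flow = −∇h = (+0.002037 east, +0.001242 north), which points northeast.

NE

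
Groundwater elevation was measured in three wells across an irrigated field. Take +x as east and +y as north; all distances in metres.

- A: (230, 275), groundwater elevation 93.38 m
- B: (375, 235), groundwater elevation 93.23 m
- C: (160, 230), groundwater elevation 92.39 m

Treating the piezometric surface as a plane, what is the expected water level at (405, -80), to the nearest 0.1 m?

88.1 m

With h = a·x + b·y + c and A as origin, the differences give:
  145·a + (-40)·b = -0.15
  (-70)·a + (-45)·b = -0.99
Eliminate b (×(-45) and ×(-40), subtract): -9325·a = -32.850 → a = ∂h/∂x = +0.003523
Back-substitute: b = ∂h/∂y = +0.01652.
h(405, -80) = 93.38 + (+0.003523)·(175) + (+0.01652)·(-355) = 93.38 +0.616 -5.865 = 88.132 m.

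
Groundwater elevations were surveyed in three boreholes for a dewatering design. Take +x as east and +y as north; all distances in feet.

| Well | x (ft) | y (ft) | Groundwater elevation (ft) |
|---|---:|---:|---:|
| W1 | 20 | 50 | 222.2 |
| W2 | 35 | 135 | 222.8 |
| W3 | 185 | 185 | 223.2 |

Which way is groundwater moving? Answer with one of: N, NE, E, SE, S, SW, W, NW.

S

Taking W1 as reference: W2−W1 = (15, 85, +0.6); W3−W1 = (165, 135, +1.0).
Determinant of the coordinate differences = 15·135 − 165·85 = -12000.
∂h/∂x = [(+0.6)·135 − (+1.0)·85] / -12000 = +0.0003333
∂h/∂y = [15·(+1.0) − 165·(+0.6)] / -12000 = +0.007000
Flow = −∇h = (-0.0003333 east, -0.007000 north), which points south.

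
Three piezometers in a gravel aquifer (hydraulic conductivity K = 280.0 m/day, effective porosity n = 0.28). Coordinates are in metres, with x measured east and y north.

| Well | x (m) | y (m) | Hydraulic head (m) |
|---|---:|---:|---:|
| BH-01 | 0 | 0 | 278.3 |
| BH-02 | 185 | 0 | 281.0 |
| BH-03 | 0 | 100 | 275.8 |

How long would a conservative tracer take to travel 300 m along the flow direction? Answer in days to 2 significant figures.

10 days

∂h/∂x = (281.0 − 278.3) / (185 − 0) = +0.01459
∂h/∂y = (275.8 − 278.3) / (100 − 0) = -0.02500
|∇h| = √(0.01459² + -0.02500²) = 0.02895
Seepage velocity v = K·i/n = 280.0 × 0.02895 / 0.28 = 28.95 m/day.
t = 300 / 28.95 = 10.36 days.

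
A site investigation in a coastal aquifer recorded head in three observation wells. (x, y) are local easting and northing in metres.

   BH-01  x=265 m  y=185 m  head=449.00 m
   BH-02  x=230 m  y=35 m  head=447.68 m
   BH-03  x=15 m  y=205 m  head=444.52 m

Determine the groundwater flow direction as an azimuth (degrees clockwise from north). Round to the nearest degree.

With h = a·x + b·y + c and BH-01 as origin, the differences give:
  (-35)·a + (-150)·b = -1.32
  (-250)·a + 20·b = -4.48
Eliminate b (×20 and ×(-150), subtract): -38200·a = -698.400 → a = ∂h/∂x = +0.01828
Back-substitute: b = ∂h/∂y = +0.004534.
Flow direction (−∇h) has components (-0.01828 E, -0.004534 N).
Azimuth = atan2(E, N) = atan2(-0.01828, -0.004534) = 256.1° ≈ 256°.

256°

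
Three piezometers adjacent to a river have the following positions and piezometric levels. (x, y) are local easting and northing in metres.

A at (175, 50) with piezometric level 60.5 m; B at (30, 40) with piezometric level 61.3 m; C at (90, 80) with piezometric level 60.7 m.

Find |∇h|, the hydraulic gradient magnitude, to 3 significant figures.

0.00901

With h = a·x + b·y + c and A as origin, the differences give:
  (-145)·a + (-10)·b = +0.8
  (-85)·a + 30·b = +0.2
Eliminate b (×30 and ×(-10), subtract): -5200·a = 26.00 → a = ∂h/∂x = -0.005000
Back-substitute: b = ∂h/∂y = -0.007500.
|∇h| = √(-0.005000² + -0.007500²) = 0.009014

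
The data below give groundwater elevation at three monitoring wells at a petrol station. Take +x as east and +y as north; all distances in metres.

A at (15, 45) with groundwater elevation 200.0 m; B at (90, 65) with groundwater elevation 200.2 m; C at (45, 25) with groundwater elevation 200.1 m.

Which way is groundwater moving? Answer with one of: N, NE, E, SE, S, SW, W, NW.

W

Differences from A: to B (Δx, Δy, Δh) = (75, 20, +0.2); to C = (30, -20, +0.1).
Solve a·Δx + b·Δy = Δh: det = 75·(-20) − 30·20 = -2100.
∂h/∂x = [(+0.2)·(-20) − (+0.1)·20] / -2100 = +0.002857
∂h/∂y = [75·(+0.1) − 30·(+0.2)] / -2100 = -0.0007143
Flow = −∇h = (-0.002857 east, +0.0007143 north), which points west.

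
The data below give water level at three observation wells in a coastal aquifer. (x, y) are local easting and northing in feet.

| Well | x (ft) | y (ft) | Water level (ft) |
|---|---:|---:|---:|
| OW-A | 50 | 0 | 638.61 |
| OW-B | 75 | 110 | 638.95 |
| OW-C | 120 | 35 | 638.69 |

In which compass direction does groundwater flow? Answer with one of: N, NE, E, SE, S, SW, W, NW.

Differences from OW-A: to OW-B (Δx, Δy, Δh) = (25, 110, +0.34); to OW-C = (70, 35, +0.08).
Determinant of the coordinate differences = 25·35 − 70·110 = -6825.
∂h/∂x = [(+0.34)·35 − (+0.08)·110] / -6825 = -0.0004542
∂h/∂y = [25·(+0.08) − 70·(+0.34)] / -6825 = +0.003194
Flow = −∇h = (+0.0004542 east, -0.003194 north), which points south.

S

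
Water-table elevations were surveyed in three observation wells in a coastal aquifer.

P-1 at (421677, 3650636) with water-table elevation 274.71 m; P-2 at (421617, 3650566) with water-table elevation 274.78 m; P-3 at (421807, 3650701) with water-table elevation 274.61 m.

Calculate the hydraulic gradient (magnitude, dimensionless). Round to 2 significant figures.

0.00076

With h = a·x + b·y + c and P-1 as origin, the differences give:
  (-60)·a + (-70)·b = +0.07
  130·a + 65·b = -0.10
Eliminate b (×65 and ×(-70), subtract): 5200·a = -2.450 → a = ∂h/∂x = -0.0004712
Back-substitute: b = ∂h/∂y = -0.0005962.
|∇h| = √(-0.0004712² + -0.0005962²) = 0.0007599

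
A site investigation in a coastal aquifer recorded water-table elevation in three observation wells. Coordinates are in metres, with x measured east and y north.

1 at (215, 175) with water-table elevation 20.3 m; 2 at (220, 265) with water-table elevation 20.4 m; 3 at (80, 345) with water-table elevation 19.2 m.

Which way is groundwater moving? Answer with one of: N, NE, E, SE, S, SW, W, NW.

W

Taking 1 as reference: 2−1 = (5, 90, +0.1); 3−1 = (-135, 170, -1.1).
Solve a·Δx + b·Δy = Δh: det = 5·170 − (-135)·90 = 13000.
∂h/∂x = [(+0.1)·170 − (-1.1)·90] / 13000 = +0.008923
∂h/∂y = [5·(-1.1) − (-135)·(+0.1)] / 13000 = +0.0006154
Flow = −∇h = (-0.008923 east, -0.0006154 north), which points west.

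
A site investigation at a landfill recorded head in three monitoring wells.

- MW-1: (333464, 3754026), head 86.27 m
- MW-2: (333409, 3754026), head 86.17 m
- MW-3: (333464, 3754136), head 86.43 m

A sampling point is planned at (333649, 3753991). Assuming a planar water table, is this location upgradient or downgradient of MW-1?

∂h/∂x = (86.17 − 86.27) / (333409 − 333464) = +0.001818
∂h/∂y = (86.43 − 86.27) / (3754136 − 3754026) = +0.001455
Head at (333649, 3753991) = 86.27 + (+0.001818)·(185) + (+0.001455)·(-35) = 86.56 m.
That is higher than the 86.27 m at MW-1, so the point is upgradient.

upgradient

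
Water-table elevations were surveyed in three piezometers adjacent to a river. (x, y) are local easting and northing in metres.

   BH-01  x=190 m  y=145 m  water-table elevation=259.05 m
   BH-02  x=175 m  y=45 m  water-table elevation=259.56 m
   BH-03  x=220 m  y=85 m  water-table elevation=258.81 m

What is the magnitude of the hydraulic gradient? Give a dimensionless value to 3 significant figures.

0.0143

With h = a·x + b·y + c and BH-01 as origin, the differences give:
  (-15)·a + (-100)·b = +0.51
  30·a + (-60)·b = -0.24
Eliminate b (×(-60) and ×(-100), subtract): 3900·a = -54.600 → a = ∂h/∂x = -0.01400
Back-substitute: b = ∂h/∂y = -0.003000.
|∇h| = √(-0.01400² + -0.003000²) = 0.01432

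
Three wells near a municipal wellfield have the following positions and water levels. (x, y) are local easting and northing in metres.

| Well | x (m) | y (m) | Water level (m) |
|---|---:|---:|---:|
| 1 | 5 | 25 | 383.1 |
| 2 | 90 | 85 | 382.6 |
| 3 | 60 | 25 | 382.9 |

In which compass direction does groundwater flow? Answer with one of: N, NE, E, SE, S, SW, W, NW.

Differences from 1: to 2 (Δx, Δy, Δh) = (85, 60, -0.5); to 3 = (55, 0, -0.2).
Solve a·Δx + b·Δy = Δh: det = 85·0 − 55·60 = -3300.
∂h/∂x = [(-0.5)·0 − (-0.2)·60] / -3300 = -0.003636
∂h/∂y = [85·(-0.2) − 55·(-0.5)] / -3300 = -0.003182
Flow = −∇h = (+0.003636 east, +0.003182 north), which points northeast.

NE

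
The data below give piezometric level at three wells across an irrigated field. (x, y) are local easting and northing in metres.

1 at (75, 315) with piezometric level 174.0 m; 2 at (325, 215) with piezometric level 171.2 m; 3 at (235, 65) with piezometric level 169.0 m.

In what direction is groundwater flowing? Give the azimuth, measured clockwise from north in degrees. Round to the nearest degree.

Taking 1 as reference: 2−1 = (250, -100, -2.8); 3−1 = (160, -250, -5.0).
Determinant of the coordinate differences = 250·(-250) − 160·(-100) = -46500.
∂h/∂x = [(-2.8)·(-250) − (-5.0)·(-100)] / -46500 = -0.004301
∂h/∂y = [250·(-5.0) − 160·(-2.8)] / -46500 = +0.01725
Flow direction (−∇h) has components (+0.004301 E, -0.01725 N).
Azimuth = atan2(E, N) = atan2(+0.004301, -0.01725) = 166.0° ≈ 166°.

166°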